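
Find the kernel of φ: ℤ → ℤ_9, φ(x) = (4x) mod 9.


Kernel = preimage of identity
ker(φ) = {x ∈ ℤ : 4x ≡ 0 (mod 9)}. gcd(4,9) = 1, so 4x ≡ 0 (mod 9) ⟺ x ≡ 0 (mod 9/1 = 9). Hence ker(φ) = 9ℤ

ker(φ) = 9ℤ


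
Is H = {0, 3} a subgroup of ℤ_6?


Subgroup test for H = {0, 3} in (ℤ_6, +):
(1) 0 ∈ H? Yes
(2) Closure: for all a,b ∈ H, (a+b) mod 6 ∈ H? Yes
(3) Inverses: for all a ∈ H, -a mod 6 ∈ H? Yes

Yes, H is a subgroup of ℤ_6


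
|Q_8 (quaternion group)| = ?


Q_8 = {±1, ±i, ±j, ±k}
|Q_8| = 8

|Q_8 (quaternion group)| = 8


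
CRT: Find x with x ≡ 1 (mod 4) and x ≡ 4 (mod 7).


m₁ = 4, m₂ = 7, gcd = 1, so CRT applies. M = m₁·m₂ = 28
Let M₁ = M/m₁ = 7, M₂ = M/m₂ = 4
Find y₁ ≡ M₁⁻¹ (mod m₁): 7⁻¹ ≡ 3 (mod 4)
Find y₂ ≡ M₂⁻¹ (mod m₂): 4⁻¹ ≡ 2 (mod 7)
x = a₁·M₁·y₁ + a₂·M₂·y₂ = 1·7·3 + 4·4·2 = 53
Reduce mod 28: x ≡ 25
Check: 25 mod 4 = 1 ✓, 25 mod 7 = 4 ✓

x ≡ 25 (mod 28)


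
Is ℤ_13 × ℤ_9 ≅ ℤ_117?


Comparing ℤ_13 × ℤ_9 and ℤ_117:
gcd(13,9) = 1, so ℤ_13 × ℤ_9 ≅ ℤ_117 (CRT)

Yes, ℤ_13 × ℤ_9 ≅ ℤ_117


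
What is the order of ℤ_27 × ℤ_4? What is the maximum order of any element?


|ℤ_27 × ℤ_4| = 27 × 4 = 108
Max element order = lcm(27,4) = 108
Cyclic? Yes (gcd=1)

|ℤ_27×ℤ_4| = 108, max element order = 108


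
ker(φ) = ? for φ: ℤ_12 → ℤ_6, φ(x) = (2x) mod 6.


Kernel = preimage of identity
ker(φ) = {x ∈ ℤ_12 : 2x ≡ 0 (mod 6)}. Since 6 | 12, φ is well-defined. The kernel is the cyclic subgroup ⟨3⟩ of ℤ_12 (order 4), i.e. {0, 3, 6, 9}

ker(φ) = {0, 3, 6, 9}


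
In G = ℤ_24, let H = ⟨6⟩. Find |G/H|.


|⟨6⟩| = n / gcd(6, 24) = 24 / 6 = 4
H is normal (ℤ_24 is abelian).
|G/H| = |G| / |H| = 24 / 4 = 6

|G/H| = 6


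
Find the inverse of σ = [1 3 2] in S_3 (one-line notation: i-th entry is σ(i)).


To find σ⁻¹, swap domain and range:
σ(1) = 1 → σ⁻¹(1) = 1
σ(2) = 3 → σ⁻¹(3) = 2
σ(3) = 2 → σ⁻¹(2) = 3

σ⁻¹ = [1 3 2]


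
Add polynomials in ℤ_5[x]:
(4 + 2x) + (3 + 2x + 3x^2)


Add coefficients mod 5:
x^0: 4 + 3 = 2 (mod 5)
x^1: 2 + 2 = 4 (mod 5)
x^2: 0 + 3 = 3 (mod 5)
Result: 2 + 4x + 3x^2

f + g = 2 + 4x + 3x^2


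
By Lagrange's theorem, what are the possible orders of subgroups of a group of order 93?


Lagrange's theorem: |H| divides |G|
|G| = 93
Divisors of 93: 1, 3, 31, 93

Possible subgroup orders: {1, 3, 31, 93}


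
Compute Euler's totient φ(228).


Factor n: 228 = 2^2 × 3 × 19
φ(n) = n · ∏(1 - 1/p) over distinct primes p | n
φ(228) = 228 · (1 - 1/2) · (1 - 1/3) · (1 - 1/19) = 72

φ(228) = 72


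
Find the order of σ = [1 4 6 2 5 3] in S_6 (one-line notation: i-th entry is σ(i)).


Cycle decomposition: (2 4) (3 6)
Cycle lengths: 2, 2
Order = lcm(2, 2) = 2

ord(σ) = 2


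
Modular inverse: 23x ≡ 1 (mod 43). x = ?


Use the extended Euclidean algorithm to write 1 = 23·s + 43·t; then s mod 43 is the inverse.
Euclidean algorithm:
  23 = 0·43 + 23
  43 = 1·23 + 20
  23 = 1·20 + 3
  20 = 6·3 + 2
  3 = 1·2 + 1
  2 = 2·1 + 0
gcd(23,43) = 1
Back-substitution gives: 23·(15) + 43·(-8) = 1
So 23⁻¹ ≡ 15 ≡ 15 (mod 43)
Check: 23 × 15 = 345 ≡ 1 (mod 43) ✓

23⁻¹ ≡ 15 (mod 43)


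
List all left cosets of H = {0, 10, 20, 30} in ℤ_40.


H = {0, 10, 20, 30}, |H| = 4
Number of cosets = |G|/|H| = 40/4 = 10
0 + H = {0, 10, 20, 30}
1 + H = {1, 11, 21, 31}
2 + H = {2, 12, 22, 32}
3 + H = {3, 13, 23, 33}
4 + H = {4, 14, 24, 34}
5 + H = {5, 15, 25, 35}
6 + H = {6, 16, 26, 36}
7 + H = {7, 17, 27, 37}
8 + H = {8, 18, 28, 38}
9 + H = {9, 19, 29, 39}

Cosets: 0+H={0,10,20,30}; 1+H={1,11,21,31}; 2+H={2,12,22,32}; 3+H={3,13,23,33}; 4+H={4,14,24,34}; 5+H={5,15,25,35}; 6+H={6,16,26,36}; 7+H={7,17,27,37}; 8+H={8,18,28,38}; 9+H={9,19,29,39}


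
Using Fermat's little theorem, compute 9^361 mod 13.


Fermat's little theorem: if p is prime and gcd(a,p)=1, then a^(p-1) ≡ 1 (mod p)
p = 13 is prime, gcd(9,13) = 1
Reduce exponent: 361 mod 12 = 1
So 9^361 ≡ 9^1 (mod 13)
9^1 mod 13 = 9

9^361 ≡ 9 (mod 13)


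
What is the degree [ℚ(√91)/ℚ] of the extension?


√91 has minimal polynomial x² - 91 (irreducible over ℚ since 91 is squarefree)

[ℚ(√91)/ℚ] = 2


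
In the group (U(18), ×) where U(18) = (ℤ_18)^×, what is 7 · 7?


Operation: multiplication mod 18
7 · 7 = (a × b) mod 18 with a = 7, b = 7

7 · 7 = 13


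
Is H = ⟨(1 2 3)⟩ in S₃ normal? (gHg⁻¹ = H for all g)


H = ⟨(1 2 3)⟩ in S₃
⟨(1 2 3)⟩ has order 3 and index 2 in S₃; index-2 subgroups are normal

Yes, normal subgroup


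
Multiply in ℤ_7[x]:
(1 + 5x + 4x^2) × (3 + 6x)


Expand and collect like terms; reduce coefficients mod 7:
x^0: 1·3 = 3 ≡ 3 (mod 7)
x^1: 1·6 + 5·3 = 21 ≡ 0 (mod 7)
x^2: 5·6 + 4·3 = 42 ≡ 0 (mod 7)
x^3: 4·6 = 24 ≡ 3 (mod 7)
Result: 3 + 3x^3

f · g = 3 + 3x^3


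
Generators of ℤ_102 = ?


g generates ℤ_n iff gcd(g,n) = 1
Prime factors of 102: 2, 3, 17
Generators are g ∈ {1,...,101} not divisible by any of these primes.
Generators: {1, 5, 7, 11, 13, 19, 23, 25, 29, 31, 35, 37, 41, 43, 47, 49, 53, 55, 59, 61, 65, 67, 71, 73, 77, 79, 83, 89, 91, 95, 97, 101}
Number of generators = φ(102) = 32

Generators of ℤ_102 = {1, 5, 7, 11, 13, 19, 23, 25, 29, 31, 35, 37, 41, 43, 47, 49, 53, 55, 59, 61, 65, 67, 71, 73, 77, 79, 83, 89, 91, 95, 97, 101}


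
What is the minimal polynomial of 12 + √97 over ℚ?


Let α = 12 + √97. Then α - 12 = √97, so (α - 12)² = 97, giving α² - 24α + 47 = 0. Degree 2 and α ∉ ℚ, so this is the minimal polynomial.

Minimal polynomial: x² - 24x + 47


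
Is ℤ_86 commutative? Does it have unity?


ℤ_86 is a commutative ring with unity 1; 86 = 2×43 is composite, so 2·43 ≡ 0 gives zero divisors (not an integral domain)
Commutative: Yes
Integral domain: No
Has unity: Yes

ℤ_86: Commutative=Yes, Unity=Yes


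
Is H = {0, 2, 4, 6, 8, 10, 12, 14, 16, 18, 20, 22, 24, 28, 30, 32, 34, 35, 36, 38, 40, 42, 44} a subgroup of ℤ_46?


Subgroup test for H = {0, 2, 4, 6, 8, 10, 12, 14, 16, 18, 20, 22, 24, 28, 30, 32, 34, 35, 36, 38, 40, 42, 44} in (ℤ_46, +):
(1) 0 ∈ H? Yes
(2) Closure: for all a,b ∈ H, (a+b) mod 46 ∈ H? No  [counterexample: 2 + 24 = 26 ∉ H]
(3) Inverses: for all a ∈ H, -a mod 46 ∈ H? No

No, H is not a subgroup of ℤ_46


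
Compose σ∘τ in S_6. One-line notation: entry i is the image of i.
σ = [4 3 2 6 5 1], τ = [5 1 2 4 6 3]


σ∘τ: apply τ first, then σ
1 →τ 5 →σ 5
2 →τ 1 →σ 4
3 →τ 2 →σ 3
4 →τ 4 →σ 6
5 →τ 6 →σ 1
6 →τ 3 →σ 2

σ∘τ = [5 4 3 6 1 2]


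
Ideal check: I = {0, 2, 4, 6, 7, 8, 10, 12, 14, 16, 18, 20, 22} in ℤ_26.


Check ideal conditions for I = {0, 2, 4, 6, 7, 8, 10, 12, 14, 16, 18, 20, 22} in ℤ_26:
(1) I is an additive subgroup? No
(2) For r ∈ ℤ_26 and a ∈ I: r·a ∈ I? No  [counterexample: r=2, a=12, r·a mod 26 = 24 ∉ I]

No, I is not an ideal of ℤ_26


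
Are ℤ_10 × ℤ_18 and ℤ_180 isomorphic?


Comparing ℤ_10 × ℤ_18 and ℤ_180:
gcd(10,18) = 2 ≠ 1. Max element order in ℤ_10×ℤ_18 is lcm(10,18) = 90 < 180, so it has no element of order 180

No, ℤ_10 × ℤ_18 ≇ ℤ_180


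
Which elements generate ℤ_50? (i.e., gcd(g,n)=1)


g generates ℤ_n iff gcd(g,n) = 1
Prime factors of 50: 2, 5
Generators are g ∈ {1,...,49} not divisible by any of these primes.
Generators: {1, 3, 7, 9, 11, 13, 17, 19, 21, 23, 27, 29, 31, 33, 37, 39, 41, 43, 47, 49}
Number of generators = φ(50) = 20

Generators of ℤ_50 = {1, 3, 7, 9, 11, 13, 17, 19, 21, 23, 27, 29, 31, 33, 37, 39, 41, 43, 47, 49}


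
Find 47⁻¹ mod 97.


Use the extended Euclidean algorithm to write 1 = 47·s + 97·t; then s mod 97 is the inverse.
Euclidean algorithm:
  47 = 0·97 + 47
  97 = 2·47 + 3
  47 = 15·3 + 2
  3 = 1·2 + 1
  2 = 2·1 + 0
gcd(47,97) = 1
Back-substitution gives: 47·(-33) + 97·(16) = 1
So 47⁻¹ ≡ -33 ≡ 64 (mod 97)
Check: 47 × 64 = 3008 ≡ 1 (mod 97) ✓

47⁻¹ ≡ 64 (mod 97)


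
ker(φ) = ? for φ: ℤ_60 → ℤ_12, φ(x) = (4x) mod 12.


Kernel = preimage of identity
ker(φ) = {x ∈ ℤ_60 : 4x ≡ 0 (mod 12)}. Since 12 | 60, φ is well-defined. The kernel is the cyclic subgroup ⟨3⟩ of ℤ_60 (order 20), i.e. {0, 3, 6, 9, 12, 15, 18, 21, 24, 27, 30, 33, 36, 39, 42, 45, 48, 51, 54, 57}

ker(φ) = {0, 3, 6, 9, 12, 15, 18, 21, 24, 27, 30, 33, 36, 39, 42, 45, 48, 51, 54, 57}


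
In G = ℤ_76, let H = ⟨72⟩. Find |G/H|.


|⟨72⟩| = n / gcd(72, 76) = 76 / 4 = 19
H is normal (ℤ_76 is abelian).
|G/H| = |G| / |H| = 76 / 19 = 4

|G/H| = 4


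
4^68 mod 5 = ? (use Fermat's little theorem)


Fermat's little theorem: if p is prime and gcd(a,p)=1, then a^(p-1) ≡ 1 (mod p)
p = 5 is prime, gcd(4,5) = 1
Reduce exponent: 68 mod 4 = 0
So 4^68 ≡ 4^0 (mod 5)
4^0 = 1

4^68 ≡ 1 (mod 5)


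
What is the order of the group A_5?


|A_n| = n!/2 (even permutations)
|A_5| = 5!/2 = 120/2 = 60

|A_5| = 60


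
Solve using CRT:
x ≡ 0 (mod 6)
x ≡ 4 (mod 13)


m₁ = 6, m₂ = 13, gcd = 1, so CRT applies. M = m₁·m₂ = 78
Let M₁ = M/m₁ = 13, M₂ = M/m₂ = 6
Find y₁ ≡ M₁⁻¹ (mod m₁): 13⁻¹ ≡ 1 (mod 6)
Find y₂ ≡ M₂⁻¹ (mod m₂): 6⁻¹ ≡ 11 (mod 13)
x = a₁·M₁·y₁ + a₂·M₂·y₂ = 0·13·1 + 4·6·11 = 264
Reduce mod 78: x ≡ 30
Check: 30 mod 6 = 0 ✓, 30 mod 13 = 4 ✓

x ≡ 30 (mod 78)


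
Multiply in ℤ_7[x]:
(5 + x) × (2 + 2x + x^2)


Expand and collect like terms; reduce coefficients mod 7:
x^0: 5·2 = 10 ≡ 3 (mod 7)
x^1: 5·2 + 1·2 = 12 ≡ 5 (mod 7)
x^2: 5·1 + 1·2 = 7 ≡ 0 (mod 7)
x^3: 1·1 = 1 ≡ 1 (mod 7)
Result: 3 + 5x + x^3

f · g = 3 + 5x + x^3


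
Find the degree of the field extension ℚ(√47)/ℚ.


√47 has minimal polynomial x² - 47 (irreducible over ℚ since 47 is squarefree)

[ℚ(√47)/ℚ] = 2


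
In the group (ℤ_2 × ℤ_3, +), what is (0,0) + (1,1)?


Operation: componentwise addition mod (2, 3)
(0,0) + (1,1) = ((a₁+b₁) mod 2, (a₂+b₂) mod 3) with a = (0,0), b = (1,1)

(0,0) + (1,1) = (1,1)


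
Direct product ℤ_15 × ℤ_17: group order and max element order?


|ℤ_15 × ℤ_17| = 15 × 17 = 255
Max element order = lcm(15,17) = 255
Cyclic? Yes (gcd=1)

|ℤ_15×ℤ_17| = 255, max element order = 255


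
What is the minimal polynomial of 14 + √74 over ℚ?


Let α = 14 + √74. Then α - 14 = √74, so (α - 14)² = 74, giving α² - 28α + 122 = 0. Degree 2 and α ∉ ℚ, so this is the minimal polynomial.

Minimal polynomial: x² - 28x + 122


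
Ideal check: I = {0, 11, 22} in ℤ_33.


Check ideal conditions for I = {0, 11, 22} in ℤ_33:
(1) I is an additive subgroup? Yes
(2) For r ∈ ℤ_33 and a ∈ I: r·a ∈ I? Yes

Yes, I is an ideal of ℤ_33


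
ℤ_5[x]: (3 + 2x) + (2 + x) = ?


Add coefficients mod 5:
x^0: 3 + 2 = 0 (mod 5)
x^1: 2 + 1 = 3 (mod 5)
Result: 3x

f + g = 3x


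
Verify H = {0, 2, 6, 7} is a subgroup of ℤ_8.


Subgroup test for H = {0, 2, 6, 7} in (ℤ_8, +):
(1) 0 ∈ H? Yes
(2) Closure: for all a,b ∈ H, (a+b) mod 8 ∈ H? No  [counterexample: 2 + 2 = 4 ∉ H]
(3) Inverses: for all a ∈ H, -a mod 8 ∈ H? No

No, H is not a subgroup of ℤ_8


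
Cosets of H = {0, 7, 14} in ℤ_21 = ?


H = {0, 7, 14}, |H| = 3
Number of cosets = |G|/|H| = 21/3 = 7
0 + H = {0, 7, 14}
1 + H = {1, 8, 15}
2 + H = {2, 9, 16}
3 + H = {3, 10, 17}
4 + H = {4, 11, 18}
5 + H = {5, 12, 19}
6 + H = {6, 13, 20}

Cosets: 0+H={0,7,14}; 1+H={1,8,15}; 2+H={2,9,16}; 3+H={3,10,17}; 4+H={4,11,18}; 5+H={5,12,19}; 6+H={6,13,20}


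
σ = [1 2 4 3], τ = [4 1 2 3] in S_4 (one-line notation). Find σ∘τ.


σ∘τ: apply τ first, then σ
1 →τ 4 →σ 3
2 →τ 1 →σ 1
3 →τ 2 →σ 2
4 →τ 3 →σ 4

σ∘τ = [3 1 2 4]


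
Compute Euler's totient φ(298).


Factor n: 298 = 2 × 149
φ(n) = n · ∏(1 - 1/p) over distinct primes p | n
φ(298) = 298 · (1 - 1/2) · (1 - 1/149) = 148

φ(298) = 148


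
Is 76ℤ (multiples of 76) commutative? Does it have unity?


76ℤ is a commutative ring under +,× but has no multiplicative identity (1 ∉ 76ℤ); it has no zero divisors, but without unity it is not an integral domain
Commutative: Yes
Integral domain: No
Has unity: No

76ℤ (multiples of 76): Commutative=Yes, Unity=No


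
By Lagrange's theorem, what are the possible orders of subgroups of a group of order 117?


Lagrange's theorem: |H| divides |G|
|G| = 117
Divisors of 117: 1, 3, 9, 13, 39, 117

Possible subgroup orders: {1, 3, 9, 13, 39, 117}


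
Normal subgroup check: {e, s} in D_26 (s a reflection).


H = {e, s} in D_26 (s a reflection)
r·s·r⁻¹ = sr⁻² ≠ s for n ≥ 3, so {e, s} is not closed under conjugation

No, not a normal subgroup


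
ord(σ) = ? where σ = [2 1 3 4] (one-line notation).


Cycle decomposition: (1 2)
Cycle lengths: 2
Order = lcm(2) = 2

ord(σ) = 2


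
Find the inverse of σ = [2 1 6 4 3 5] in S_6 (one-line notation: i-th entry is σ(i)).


To find σ⁻¹, swap domain and range:
σ(1) = 2 → σ⁻¹(2) = 1
σ(2) = 1 → σ⁻¹(1) = 2
σ(3) = 6 → σ⁻¹(6) = 3
σ(4) = 4 → σ⁻¹(4) = 4
σ(5) = 3 → σ⁻¹(3) = 5
σ(6) = 5 → σ⁻¹(5) = 6

σ⁻¹ = [2 1 5 4 6 3]


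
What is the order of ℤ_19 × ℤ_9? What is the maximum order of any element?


|ℤ_19 × ℤ_9| = 19 × 9 = 171
Max element order = lcm(19,9) = 171
Cyclic? Yes (gcd=1)

|ℤ_19×ℤ_9| = 171, max element order = 171


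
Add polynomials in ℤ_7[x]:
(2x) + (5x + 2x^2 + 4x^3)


Add coefficients mod 7:
x^0: 0 + 0 = 0 (mod 7)
x^1: 2 + 5 = 0 (mod 7)
x^2: 0 + 2 = 2 (mod 7)
x^3: 0 + 4 = 4 (mod 7)
Result: 2x^2 + 4x^3

f + g = 2x^2 + 4x^3


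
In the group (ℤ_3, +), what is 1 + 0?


Operation: addition mod 3
1 + 0 = (a + b) mod 3 with a = 1, b = 0

1 + 0 = 1


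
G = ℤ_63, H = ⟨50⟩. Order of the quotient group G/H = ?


|⟨50⟩| = n / gcd(50, 63) = 63 / 1 = 63
H is normal (ℤ_63 is abelian).
|G/H| = |G| / |H| = 63 / 63 = 1

|G/H| = 1


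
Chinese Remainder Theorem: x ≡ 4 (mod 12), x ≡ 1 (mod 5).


m₁ = 12, m₂ = 5, gcd = 1, so CRT applies. M = m₁·m₂ = 60
Let M₁ = M/m₁ = 5, M₂ = M/m₂ = 12
Find y₁ ≡ M₁⁻¹ (mod m₁): 5⁻¹ ≡ 5 (mod 12)
Find y₂ ≡ M₂⁻¹ (mod m₂): 12⁻¹ ≡ 3 (mod 5)
x = a₁·M₁·y₁ + a₂·M₂·y₂ = 4·5·5 + 1·12·3 = 136
Reduce mod 60: x ≡ 16
Check: 16 mod 12 = 4 ✓, 16 mod 5 = 1 ✓

x ≡ 16 (mod 60)


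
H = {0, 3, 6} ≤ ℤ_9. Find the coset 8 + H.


8 + H = {8 + h (mod 9) : h ∈ H}
8+0=8, 8+3=2, 8+6=5
8 + H = {2, 5, 8} = 2 + H

8 + H = {2, 5, 8}


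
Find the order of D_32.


|D_n| = 2n (n rotations and n reflections)
|D_32| = 2×32 = 64

|D_32| = 64


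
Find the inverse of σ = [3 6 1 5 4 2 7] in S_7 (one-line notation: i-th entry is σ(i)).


To find σ⁻¹, swap domain and range:
σ(1) = 3 → σ⁻¹(3) = 1
σ(2) = 6 → σ⁻¹(6) = 2
σ(3) = 1 → σ⁻¹(1) = 3
σ(4) = 5 → σ⁻¹(5) = 4
σ(5) = 4 → σ⁻¹(4) = 5
σ(6) = 2 → σ⁻¹(2) = 6
σ(7) = 7 → σ⁻¹(7) = 7

σ⁻¹ = [3 6 1 5 4 2 7]


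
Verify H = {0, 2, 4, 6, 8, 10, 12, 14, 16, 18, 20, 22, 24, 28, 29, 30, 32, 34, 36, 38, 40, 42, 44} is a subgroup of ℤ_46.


Subgroup test for H = {0, 2, 4, 6, 8, 10, 12, 14, 16, 18, 20, 22, 24, 28, 29, 30, 32, 34, 36, 38, 40, 42, 44} in (ℤ_46, +):
(1) 0 ∈ H? Yes
(2) Closure: for all a,b ∈ H, (a+b) mod 46 ∈ H? No  [counterexample: 2 + 24 = 26 ∉ H]
(3) Inverses: for all a ∈ H, -a mod 46 ∈ H? No

No, H is not a subgroup of ℤ_46


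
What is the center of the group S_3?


Z(G) = {g ∈ G | gx = xg for all x ∈ G}
S_n is non-abelian for n ≥ 3; Z(S_3) is trivial

Z(S_3) = {e}


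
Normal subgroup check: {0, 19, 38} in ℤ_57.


H = {0, 19, 38} in ℤ_57
ℤ_57 is abelian; every subgroup of an abelian group is normal

Yes, normal subgroup


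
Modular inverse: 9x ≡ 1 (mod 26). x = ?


Use the extended Euclidean algorithm to write 1 = 9·s + 26·t; then s mod 26 is the inverse.
Euclidean algorithm:
  9 = 0·26 + 9
  26 = 2·9 + 8
  9 = 1·8 + 1
  8 = 8·1 + 0
gcd(9,26) = 1
Back-substitution gives: 9·(3) + 26·(-1) = 1
So 9⁻¹ ≡ 3 ≡ 3 (mod 26)
Check: 9 × 3 = 27 ≡ 1 (mod 26) ✓

9⁻¹ ≡ 3 (mod 26)


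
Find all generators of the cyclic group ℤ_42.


g generates ℤ_n iff gcd(g,n) = 1
Prime factors of 42: 2, 3, 7
Generators are g ∈ {1,...,41} not divisible by any of these primes.
Generators: {1, 5, 11, 13, 17, 19, 23, 25, 29, 31, 37, 41}
Number of generators = φ(42) = 12

Generators of ℤ_42 = {1, 5, 11, 13, 17, 19, 23, 25, 29, 31, 37, 41}


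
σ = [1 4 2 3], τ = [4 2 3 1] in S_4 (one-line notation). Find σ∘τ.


σ∘τ: apply τ first, then σ
1 →τ 4 →σ 3
2 →τ 2 →σ 4
3 →τ 3 →σ 2
4 →τ 1 →σ 1

σ∘τ = [3 4 2 1]


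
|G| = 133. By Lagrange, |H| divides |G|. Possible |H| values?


Lagrange's theorem: |H| divides |G|
|G| = 133
Divisors of 133: 1, 7, 19, 133

Possible subgroup orders: {1, 7, 19, 133}


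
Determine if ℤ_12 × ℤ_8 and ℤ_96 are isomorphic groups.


Comparing ℤ_12 × ℤ_8 and ℤ_96:
gcd(12,8) = 4 ≠ 1. Max element order in ℤ_12×ℤ_8 is lcm(12,8) = 24 < 96, so it has no element of order 96

No, ℤ_12 × ℤ_8 ≇ ℤ_96


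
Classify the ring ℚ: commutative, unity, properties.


ℚ is a field: commutative, has unity, every nonzero element is a unit (hence an integral domain)
Commutative: Yes
Integral domain: Yes
Has unity: Yes

ℚ: Commutative=Yes, Unity=Yes


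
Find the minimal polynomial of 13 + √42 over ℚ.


Let α = 13 + √42. Then α - 13 = √42, so (α - 13)² = 42, giving α² - 26α + 127 = 0. Degree 2 and α ∉ ℚ, so this is the minimal polynomial.

Minimal polynomial: x² - 26x + 127


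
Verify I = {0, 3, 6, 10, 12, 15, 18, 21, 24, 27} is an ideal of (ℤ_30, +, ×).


Check ideal conditions for I = {0, 3, 6, 10, 12, 15, 18, 21, 24, 27} in ℤ_30:
(1) I is an additive subgroup? No
(2) For r ∈ ℤ_30 and a ∈ I: r·a ∈ I? No  [counterexample: r=2, a=10, r·a mod 30 = 20 ∉ I]

No, I is not an ideal of ℤ_30


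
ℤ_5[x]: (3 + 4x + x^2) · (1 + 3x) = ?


Expand and collect like terms; reduce coefficients mod 5:
x^0: 3·1 = 3 ≡ 3 (mod 5)
x^1: 3·3 + 4·1 = 13 ≡ 3 (mod 5)
x^2: 4·3 + 1·1 = 13 ≡ 3 (mod 5)
x^3: 1·3 = 3 ≡ 3 (mod 5)
Result: 3 + 3x + 3x^2 + 3x^3

f · g = 3 + 3x + 3x^2 + 3x^3


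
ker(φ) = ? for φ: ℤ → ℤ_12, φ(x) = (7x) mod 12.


Kernel = preimage of identity
ker(φ) = {x ∈ ℤ : 7x ≡ 0 (mod 12)}. gcd(7,12) = 1, so 7x ≡ 0 (mod 12) ⟺ x ≡ 0 (mod 12/1 = 12). Hence ker(φ) = 12ℤ

ker(φ) = 12ℤ


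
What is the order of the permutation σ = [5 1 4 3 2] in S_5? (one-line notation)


Cycle decomposition: (1 5 2) (3 4)
Cycle lengths: 3, 2
Order = lcm(3, 2) = 6

ord(σ) = 6


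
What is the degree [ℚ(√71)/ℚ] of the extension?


√71 has minimal polynomial x² - 71 (irreducible over ℚ since 71 is squarefree)

[ℚ(√71)/ℚ] = 2


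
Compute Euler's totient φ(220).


Factor n: 220 = 2^2 × 5 × 11
φ(n) = n · ∏(1 - 1/p) over distinct primes p | n
φ(220) = 220 · (1 - 1/2) · (1 - 1/5) · (1 - 1/11) = 80

φ(220) = 80


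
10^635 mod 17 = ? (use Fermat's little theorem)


Fermat's little theorem: if p is prime and gcd(a,p)=1, then a^(p-1) ≡ 1 (mod p)
p = 17 is prime, gcd(10,17) = 1
Reduce exponent: 635 mod 16 = 11
So 10^635 ≡ 10^11 (mod 17)
10^11 mod 17 = 3

10^635 ≡ 3 (mod 17)


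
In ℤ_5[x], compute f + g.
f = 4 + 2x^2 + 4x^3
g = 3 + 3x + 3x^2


Add coefficients mod 5:
x^0: 4 + 3 = 2 (mod 5)
x^1: 0 + 3 = 3 (mod 5)
x^2: 2 + 3 = 0 (mod 5)
x^3: 4 + 0 = 4 (mod 5)
Result: 2 + 3x + 4x^3

f + g = 2 + 3x + 4x^3


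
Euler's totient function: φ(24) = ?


φ(n) = count of k ∈ {1,...,n} with gcd(k,n)=1
Coprimes to 24: {1, 5, 7, 11, 13, 17, 19, 23}
Count: 8

φ(24) = 8


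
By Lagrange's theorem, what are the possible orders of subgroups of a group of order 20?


Lagrange's theorem: |H| divides |G|
|G| = 20
Divisors of 20: 1, 2, 4, 5, 10, 20

Possible subgroup orders: {1, 2, 4, 5, 10, 20}


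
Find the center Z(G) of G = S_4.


Z(G) = {g ∈ G | gx = xg for all x ∈ G}
S_n is non-abelian for n ≥ 3; Z(S_4) is trivial

Z(S_4) = {e}


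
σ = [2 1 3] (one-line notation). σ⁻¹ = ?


To find σ⁻¹, swap domain and range:
σ(1) = 2 → σ⁻¹(2) = 1
σ(2) = 1 → σ⁻¹(1) = 2
σ(3) = 3 → σ⁻¹(3) = 3

σ⁻¹ = [2 1 3]


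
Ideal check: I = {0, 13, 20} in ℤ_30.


Check ideal conditions for I = {0, 13, 20} in ℤ_30:
(1) I is an additive subgroup? No
(2) For r ∈ ℤ_30 and a ∈ I: r·a ∈ I? No  [counterexample: r=2, a=13, r·a mod 30 = 26 ∉ I]

No, I is not an ideal of ℤ_30


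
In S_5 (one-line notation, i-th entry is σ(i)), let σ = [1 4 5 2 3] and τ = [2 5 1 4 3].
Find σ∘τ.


σ∘τ: apply τ first, then σ
1 →τ 2 →σ 4
2 →τ 5 →σ 3
3 →τ 1 →σ 1
4 →τ 4 →σ 2
5 →τ 3 →σ 5

σ∘τ = [4 3 1 2 5]


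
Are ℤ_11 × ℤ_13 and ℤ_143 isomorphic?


Comparing ℤ_11 × ℤ_13 and ℤ_143:
gcd(11,13) = 1, so ℤ_11 × ℤ_13 ≅ ℤ_143 (CRT)

Yes, ℤ_11 × ℤ_13 ≅ ℤ_143


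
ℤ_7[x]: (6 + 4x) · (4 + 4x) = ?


Expand and collect like terms; reduce coefficients mod 7:
x^0: 6·4 = 24 ≡ 3 (mod 7)
x^1: 6·4 + 4·4 = 40 ≡ 5 (mod 7)
x^2: 4·4 = 16 ≡ 2 (mod 7)
Result: 3 + 5x + 2x^2

f · g = 3 + 5x + 2x^2


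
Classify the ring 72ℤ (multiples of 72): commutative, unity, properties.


72ℤ is a commutative ring under +,× but has no multiplicative identity (1 ∉ 72ℤ); it has no zero divisors, but without unity it is not an integral domain
Commutative: Yes
Integral domain: No
Has unity: No

72ℤ (multiples of 72): Commutative=Yes, Unity=No


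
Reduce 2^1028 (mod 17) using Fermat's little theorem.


Fermat's little theorem: if p is prime and gcd(a,p)=1, then a^(p-1) ≡ 1 (mod p)
p = 17 is prime, gcd(2,17) = 1
Reduce exponent: 1028 mod 16 = 4
So 2^1028 ≡ 2^4 (mod 17)
2^4 mod 17 = 16

2^1028 ≡ 16 (mod 17)


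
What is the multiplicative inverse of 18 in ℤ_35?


Use the extended Euclidean algorithm to write 1 = 18·s + 35·t; then s mod 35 is the inverse.
Euclidean algorithm:
  18 = 0·35 + 18
  35 = 1·18 + 17
  18 = 1·17 + 1
  17 = 17·1 + 0
gcd(18,35) = 1
Back-substitution gives: 18·(2) + 35·(-1) = 1
So 18⁻¹ ≡ 2 ≡ 2 (mod 35)
Check: 18 × 2 = 36 ≡ 1 (mod 35) ✓

18⁻¹ ≡ 2 (mod 35)


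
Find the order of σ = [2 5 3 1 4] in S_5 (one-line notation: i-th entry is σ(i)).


Cycle decomposition: (1 2 5 4)
Cycle lengths: 4
Order = lcm(4) = 4

ord(σ) = 4


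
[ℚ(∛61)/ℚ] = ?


∛61 has minimal polynomial x³ - 61 (irreducible over ℚ since 61 is not a perfect cube)

[ℚ(∛61)/ℚ] = 3


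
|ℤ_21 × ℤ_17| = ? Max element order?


|ℤ_21 × ℤ_17| = 21 × 17 = 357
Max element order = lcm(21,17) = 357
Cyclic? Yes (gcd=1)

|ℤ_21×ℤ_17| = 357, max element order = 357


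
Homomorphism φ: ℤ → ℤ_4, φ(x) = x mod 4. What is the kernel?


Kernel = preimage of identity
ker(φ) = {x ∈ ℤ : x ≡ 0 (mod 4)} = 4ℤ = {0, ±4, ±8, ...}

ker(φ) = 4ℤ


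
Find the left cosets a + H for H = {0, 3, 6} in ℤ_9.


H = {0, 3, 6}, |H| = 3
Number of cosets = |G|/|H| = 9/3 = 3
0 + H = {0, 3, 6}
1 + H = {1, 4, 7}
2 + H = {2, 5, 8}

Cosets: 0+H={0,3,6}; 1+H={1,4,7}; 2+H={2,5,8}


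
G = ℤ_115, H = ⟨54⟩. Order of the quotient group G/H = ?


|⟨54⟩| = n / gcd(54, 115) = 115 / 1 = 115
H is normal (ℤ_115 is abelian).
|G/H| = |G| / |H| = 115 / 115 = 1

|G/H| = 1


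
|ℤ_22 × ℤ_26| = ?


|A × B| = |A| · |B|
|ℤ_22 × ℤ_26| = 22 × 26 = 572

|ℤ_22 × ℤ_26| = 572


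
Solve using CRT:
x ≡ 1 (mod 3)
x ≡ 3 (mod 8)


m₁ = 3, m₂ = 8, gcd = 1, so CRT applies. M = m₁·m₂ = 24
Let M₁ = M/m₁ = 8, M₂ = M/m₂ = 3
Find y₁ ≡ M₁⁻¹ (mod m₁): 8⁻¹ ≡ 2 (mod 3)
Find y₂ ≡ M₂⁻¹ (mod m₂): 3⁻¹ ≡ 3 (mod 8)
x = a₁·M₁·y₁ + a₂·M₂·y₂ = 1·8·2 + 3·3·3 = 43
Reduce mod 24: x ≡ 19
Check: 19 mod 3 = 1 ✓, 19 mod 8 = 3 ✓

x ≡ 19 (mod 24)


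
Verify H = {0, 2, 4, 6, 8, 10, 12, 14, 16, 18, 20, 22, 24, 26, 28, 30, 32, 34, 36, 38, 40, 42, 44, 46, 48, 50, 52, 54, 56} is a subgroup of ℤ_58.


Subgroup test for H = {0, 2, 4, 6, 8, 10, 12, 14, 16, 18, 20, 22, 24, 26, 28, 30, 32, 34, 36, 38, 40, 42, 44, 46, 48, 50, 52, 54, 56} in (ℤ_58, +):
(1) 0 ∈ H? Yes
(2) Closure: for all a,b ∈ H, (a+b) mod 58 ∈ H? Yes
(3) Inverses: for all a ∈ H, -a mod 58 ∈ H? Yes

Yes, H is a subgroup of ℤ_58


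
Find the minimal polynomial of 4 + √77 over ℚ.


Let α = 4 + √77. Then α - 4 = √77, so (α - 4)² = 77, giving α² - 8α - 61 = 0. Degree 2 and α ∉ ℚ, so this is the minimal polynomial.

Minimal polynomial: x² - 8x - 61


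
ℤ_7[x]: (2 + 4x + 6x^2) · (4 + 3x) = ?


Expand and collect like terms; reduce coefficients mod 7:
x^0: 2·4 = 8 ≡ 1 (mod 7)
x^1: 2·3 + 4·4 = 22 ≡ 1 (mod 7)
x^2: 4·3 + 6·4 = 36 ≡ 1 (mod 7)
x^3: 6·3 = 18 ≡ 4 (mod 7)
Result: 1 + x + x^2 + 4x^3

f · g = 1 + x + x^2 + 4x^3


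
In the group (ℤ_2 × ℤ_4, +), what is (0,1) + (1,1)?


Operation: componentwise addition mod (2, 4)
(0,1) + (1,1) = ((a₁+b₁) mod 2, (a₂+b₂) mod 4) with a = (0,1), b = (1,1)

(0,1) + (1,1) = (1,2)


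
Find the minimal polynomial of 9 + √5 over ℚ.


Let α = 9 + √5. Then α - 9 = √5, so (α - 9)² = 5, giving α² - 18α + 76 = 0. Degree 2 and α ∉ ℚ, so this is the minimal polynomial.

Minimal polynomial: x² - 18x + 76


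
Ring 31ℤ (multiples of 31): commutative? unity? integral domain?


31ℤ is a commutative ring under +,× but has no multiplicative identity (1 ∉ 31ℤ); it has no zero divisors, but without unity it is not an integral domain
Commutative: Yes
Integral domain: No
Has unity: No

31ℤ (multiples of 31): Commutative=Yes, Unity=No


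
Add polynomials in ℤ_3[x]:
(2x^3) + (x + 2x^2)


Add coefficients mod 3:
x^0: 0 + 0 = 0 (mod 3)
x^1: 0 + 1 = 1 (mod 3)
x^2: 0 + 2 = 2 (mod 3)
x^3: 2 + 0 = 2 (mod 3)
Result: x + 2x^2 + 2x^3

f + g = x + 2x^2 + 2x^3


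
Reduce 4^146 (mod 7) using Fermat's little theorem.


Fermat's little theorem: if p is prime and gcd(a,p)=1, then a^(p-1) ≡ 1 (mod p)
p = 7 is prime, gcd(4,7) = 1
Reduce exponent: 146 mod 6 = 2
So 4^146 ≡ 4^2 (mod 7)
4^2 mod 7 = 2

4^146 ≡ 2 (mod 7)


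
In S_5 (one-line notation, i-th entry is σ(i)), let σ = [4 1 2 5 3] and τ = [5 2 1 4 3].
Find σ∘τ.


σ∘τ: apply τ first, then σ
1 →τ 5 →σ 3
2 →τ 2 →σ 1
3 →τ 1 →σ 4
4 →τ 4 →σ 5
5 →τ 3 →σ 2

σ∘τ = [3 1 4 5 2]


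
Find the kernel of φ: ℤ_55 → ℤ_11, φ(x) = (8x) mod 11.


Kernel = preimage of identity
ker(φ) = {x ∈ ℤ_55 : 8x ≡ 0 (mod 11)}. Since 11 | 55, φ is well-defined. The kernel is the cyclic subgroup ⟨11⟩ of ℤ_55 (order 5), i.e. {0, 11, 22, 33, 44}

ker(φ) = {0, 11, 22, 33, 44}


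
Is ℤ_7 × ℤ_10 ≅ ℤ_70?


Comparing ℤ_7 × ℤ_10 and ℤ_70:
gcd(7,10) = 1, so ℤ_7 × ℤ_10 ≅ ℤ_70 (CRT)

Yes, ℤ_7 × ℤ_10 ≅ ℤ_70


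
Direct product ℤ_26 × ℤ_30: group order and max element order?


|ℤ_26 × ℤ_30| = 26 × 30 = 780
Max element order = lcm(26,30) = 390
Cyclic? No (gcd=2)

|ℤ_26×ℤ_30| = 780, max element order = 390


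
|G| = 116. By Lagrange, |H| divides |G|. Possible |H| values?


Lagrange's theorem: |H| divides |G|
|G| = 116
Divisors of 116: 1, 2, 4, 29, 58, 116

Possible subgroup orders: {1, 2, 4, 29, 58, 116}


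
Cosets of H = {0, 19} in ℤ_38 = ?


H = {0, 19}, |H| = 2
Number of cosets = |G|/|H| = 38/2 = 19
0 + H = {0, 19}
1 + H = {1, 20}
2 + H = {2, 21}
3 + H = {3, 22}
4 + H = {4, 23}
5 + H = {5, 24}
6 + H = {6, 25}
7 + H = {7, 26}
8 + H = {8, 27}
9 + H = {9, 28}
10 + H = {10, 29}
11 + H = {11, 30}
12 + H = {12, 31}
13 + H = {13, 32}
14 + H = {14, 33}
15 + H = {15, 34}
16 + H = {16, 35}
17 + H = {17, 36}
18 + H = {18, 37}

Cosets: 0+H={0,19}; 1+H={1,20}; 2+H={2,21}; 3+H={3,22}; 4+H={4,23}; 5+H={5,24}; 6+H={6,25}; 7+H={7,26}; 8+H={8,27}; 9+H={9,28}; 10+H={10,29}; 11+H={11,30}; 12+H={12,31}; 13+H={13,32}; 14+H={14,33}; 15+H={15,34}; 16+H={16,35}; 17+H={17,36}; 18+H={18,37}


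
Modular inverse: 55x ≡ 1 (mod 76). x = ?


Use the extended Euclidean algorithm to write 1 = 55·s + 76·t; then s mod 76 is the inverse.
Euclidean algorithm:
  55 = 0·76 + 55
  76 = 1·55 + 21
  55 = 2·21 + 13
  21 = 1·13 + 8
  13 = 1·8 + 5
  8 = 1·5 + 3
  5 = 1·3 + 2
  3 = 1·2 + 1
  2 = 2·1 + 0
gcd(55,76) = 1
Back-substitution gives: 55·(-29) + 76·(21) = 1
So 55⁻¹ ≡ -29 ≡ 47 (mod 76)
Check: 55 × 47 = 2585 ≡ 1 (mod 76) ✓

55⁻¹ ≡ 47 (mod 76)


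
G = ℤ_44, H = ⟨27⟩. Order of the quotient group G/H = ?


|⟨27⟩| = n / gcd(27, 44) = 44 / 1 = 44
H is normal (ℤ_44 is abelian).
|G/H| = |G| / |H| = 44 / 44 = 1

|G/H| = 1


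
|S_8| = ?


|S_n| = n! (number of permutations of n symbols)
|S_8| = 8! = 40320

|S_8| = 40320


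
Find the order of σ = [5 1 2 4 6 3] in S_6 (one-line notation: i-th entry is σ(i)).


Cycle decomposition: (1 5 6 3 2)
Cycle lengths: 5
Order = lcm(5) = 5

ord(σ) = 5


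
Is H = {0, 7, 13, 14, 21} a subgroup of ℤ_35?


Subgroup test for H = {0, 7, 13, 14, 21} in (ℤ_35, +):
(1) 0 ∈ H? Yes
(2) Closure: for all a,b ∈ H, (a+b) mod 35 ∈ H? No  [counterexample: 7 + 13 = 20 ∉ H]
(3) Inverses: for all a ∈ H, -a mod 35 ∈ H? No

No, H is not a subgroup of ℤ_35


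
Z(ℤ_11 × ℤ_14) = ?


Z(G) = {g ∈ G | gx = xg for all x ∈ G}
Direct product of abelian groups is abelian, so Z(G) = G

Z(ℤ_11 × ℤ_14) = ℤ_11 × ℤ_14


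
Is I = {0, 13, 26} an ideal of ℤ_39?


Check ideal conditions for I = {0, 13, 26} in ℤ_39:
(1) I is an additive subgroup? Yes
(2) For r ∈ ℤ_39 and a ∈ I: r·a ∈ I? Yes

Yes, I is an ideal of ℤ_39


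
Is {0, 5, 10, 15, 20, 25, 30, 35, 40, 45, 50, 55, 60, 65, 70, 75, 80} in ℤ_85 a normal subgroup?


H = {0, 5, 10, 15, 20, 25, 30, 35, 40, 45, 50, 55, 60, 65, 70, 75, 80} in ℤ_85
ℤ_85 is abelian; every subgroup of an abelian group is normal

Yes, normal subgroup


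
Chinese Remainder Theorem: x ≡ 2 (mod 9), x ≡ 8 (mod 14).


m₁ = 9, m₂ = 14, gcd = 1, so CRT applies. M = m₁·m₂ = 126
Let M₁ = M/m₁ = 14, M₂ = M/m₂ = 9
Find y₁ ≡ M₁⁻¹ (mod m₁): 14⁻¹ ≡ 2 (mod 9)
Find y₂ ≡ M₂⁻¹ (mod m₂): 9⁻¹ ≡ 11 (mod 14)
x = a₁·M₁·y₁ + a₂·M₂·y₂ = 2·14·2 + 8·9·11 = 848
Reduce mod 126: x ≡ 92
Check: 92 mod 9 = 2 ✓, 92 mod 14 = 8 ✓

x ≡ 92 (mod 126)


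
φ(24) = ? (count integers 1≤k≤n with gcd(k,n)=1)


φ(n) = count of k ∈ {1,...,n} with gcd(k,n)=1
Coprimes to 24: {1, 5, 7, 11, 13, 17, 19, 23}
Count: 8

φ(24) = 8


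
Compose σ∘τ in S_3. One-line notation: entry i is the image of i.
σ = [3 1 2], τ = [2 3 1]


σ∘τ: apply τ first, then σ
1 →τ 2 →σ 1
2 →τ 3 →σ 2
3 →τ 1 →σ 3

σ∘τ = [1 2 3]


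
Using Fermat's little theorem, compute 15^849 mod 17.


Fermat's little theorem: if p is prime and gcd(a,p)=1, then a^(p-1) ≡ 1 (mod p)
p = 17 is prime, gcd(15,17) = 1
Reduce exponent: 849 mod 16 = 1
So 15^849 ≡ 15^1 (mod 17)
15^1 mod 17 = 15

15^849 ≡ 15 (mod 17)


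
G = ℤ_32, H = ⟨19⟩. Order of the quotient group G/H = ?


|⟨19⟩| = n / gcd(19, 32) = 32 / 1 = 32
H is normal (ℤ_32 is abelian).
|G/H| = |G| / |H| = 32 / 32 = 1

|G/H| = 1


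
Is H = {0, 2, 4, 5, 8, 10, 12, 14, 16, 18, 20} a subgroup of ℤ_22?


Subgroup test for H = {0, 2, 4, 5, 8, 10, 12, 14, 16, 18, 20} in (ℤ_22, +):
(1) 0 ∈ H? Yes
(2) Closure: for all a,b ∈ H, (a+b) mod 22 ∈ H? No  [counterexample: 2 + 4 = 6 ∉ H]
(3) Inverses: for all a ∈ H, -a mod 22 ∈ H? No

No, H is not a subgroup of ℤ_22


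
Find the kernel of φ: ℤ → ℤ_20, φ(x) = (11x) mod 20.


Kernel = preimage of identity
ker(φ) = {x ∈ ℤ : 11x ≡ 0 (mod 20)}. gcd(11,20) = 1, so 11x ≡ 0 (mod 20) ⟺ x ≡ 0 (mod 20/1 = 20). Hence ker(φ) = 20ℤ

ker(φ) = 20ℤ


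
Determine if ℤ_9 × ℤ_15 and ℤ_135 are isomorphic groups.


Comparing ℤ_9 × ℤ_15 and ℤ_135:
gcd(9,15) = 3 ≠ 1. Max element order in ℤ_9×ℤ_15 is lcm(9,15) = 45 < 135, so it has no element of order 135

No, ℤ_9 × ℤ_15 ≇ ℤ_135


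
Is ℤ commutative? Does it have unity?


integers form a commutative ring with unity 1; no zero divisors
Commutative: Yes
Integral domain: Yes
Has unity: Yes

ℤ: Commutative=Yes, Unity=Yes


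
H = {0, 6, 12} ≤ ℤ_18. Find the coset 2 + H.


2 + H = {2 + h (mod 18) : h ∈ H}
2+0=2, 2+6=8, 2+12=14

2 + H = {2, 8, 14}


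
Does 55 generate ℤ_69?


g generates ℤ_n iff gcd(g, n) = 1
gcd(55, 69) = 1
Since gcd = 1, 55 is a generator.

Yes, 55 generates ℤ_69


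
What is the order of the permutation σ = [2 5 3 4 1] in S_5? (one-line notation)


Cycle decomposition: (1 2 5)
Cycle lengths: 3
Order = lcm(3) = 3

ord(σ) = 3


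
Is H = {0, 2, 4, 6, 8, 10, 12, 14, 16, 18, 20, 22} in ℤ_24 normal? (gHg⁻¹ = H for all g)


H = {0, 2, 4, 6, 8, 10, 12, 14, 16, 18, 20, 22} in ℤ_24
ℤ_24 is abelian; every subgroup of an abelian group is normal

Yes, normal subgroup


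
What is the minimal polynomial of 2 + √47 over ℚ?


Let α = 2 + √47. Then α - 2 = √47, so (α - 2)² = 47, giving α² - 4α - 43 = 0. Degree 2 and α ∉ ℚ, so this is the minimal polynomial.

Minimal polynomial: x² - 4x - 43


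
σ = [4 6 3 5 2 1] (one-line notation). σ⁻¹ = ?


To find σ⁻¹, swap domain and range:
σ(1) = 4 → σ⁻¹(4) = 1
σ(2) = 6 → σ⁻¹(6) = 2
σ(3) = 3 → σ⁻¹(3) = 3
σ(4) = 5 → σ⁻¹(5) = 4
σ(5) = 2 → σ⁻¹(2) = 5
σ(6) = 1 → σ⁻¹(1) = 6

σ⁻¹ = [6 5 3 1 4 2]


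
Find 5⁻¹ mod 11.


Use the extended Euclidean algorithm to write 1 = 5·s + 11·t; then s mod 11 is the inverse.
Euclidean algorithm:
  5 = 0·11 + 5
  11 = 2·5 + 1
  5 = 5·1 + 0
gcd(5,11) = 1
Back-substitution gives: 5·(-2) + 11·(1) = 1
So 5⁻¹ ≡ -2 ≡ 9 (mod 11)
Check: 5 × 9 = 45 ≡ 1 (mod 11) ✓

5⁻¹ ≡ 9 (mod 11)


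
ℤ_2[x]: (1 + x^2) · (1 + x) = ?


Expand and collect like terms; reduce coefficients mod 2:
x^0: 1·1 = 1 ≡ 1 (mod 2)
x^1: 1·1 + 0·1 = 1 ≡ 1 (mod 2)
x^2: 0·1 + 1·1 = 1 ≡ 1 (mod 2)
x^3: 1·1 = 1 ≡ 1 (mod 2)
Result: 1 + x + x^2 + x^3

f · g = 1 + x + x^2 + x^3


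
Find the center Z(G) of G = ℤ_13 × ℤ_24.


Z(G) = {g ∈ G | gx = xg for all x ∈ G}
Direct product of abelian groups is abelian, so Z(G) = G

Z(ℤ_13 × ℤ_24) = ℤ_13 × ℤ_24


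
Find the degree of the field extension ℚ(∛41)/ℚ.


∛41 has minimal polynomial x³ - 41 (irreducible over ℚ since 41 is not a perfect cube)

[ℚ(∛41)/ℚ] = 3


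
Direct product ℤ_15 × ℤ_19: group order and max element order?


|ℤ_15 × ℤ_19| = 15 × 19 = 285
Max element order = lcm(15,19) = 285
Cyclic? Yes (gcd=1)

|ℤ_15×ℤ_19| = 285, max element order = 285


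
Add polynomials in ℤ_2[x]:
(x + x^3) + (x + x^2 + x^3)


Add coefficients mod 2:
x^0: 0 + 0 = 0 (mod 2)
x^1: 1 + 1 = 0 (mod 2)
x^2: 0 + 1 = 1 (mod 2)
x^3: 1 + 1 = 0 (mod 2)
Result: x^2

f + g = x^2


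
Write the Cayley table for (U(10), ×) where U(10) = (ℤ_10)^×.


Elements: {1, 3, 7, 9}
Operation: multiplication mod 10
Entry (a, b) = (a × b) mod 10

Cayley table:
  | 1 | 3 | 7 | 9
1 | 1 | 3 | 7 | 9
3 | 3 | 9 | 1 | 7
7 | 7 | 1 | 9 | 3
9 | 9 | 7 | 3 | 1


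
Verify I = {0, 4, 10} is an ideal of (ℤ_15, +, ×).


Check ideal conditions for I = {0, 4, 10} in ℤ_15:
(1) I is an additive subgroup? No
(2) For r ∈ ℤ_15 and a ∈ I: r·a ∈ I? No  [counterexample: r=2, a=4, r·a mod 15 = 8 ∉ I]

No, I is not an ideal of ℤ_15


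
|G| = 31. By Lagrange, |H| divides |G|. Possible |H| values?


Lagrange's theorem: |H| divides |G|
|G| = 31
Divisors of 31: 1, 31

Possible subgroup orders: {1, 31}


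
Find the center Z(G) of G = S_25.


Z(G) = {g ∈ G | gx = xg for all x ∈ G}
S_n is non-abelian for n ≥ 3; Z(S_25) is trivial

Z(S_25) = {e}


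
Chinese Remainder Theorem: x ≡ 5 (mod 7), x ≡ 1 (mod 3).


m₁ = 7, m₂ = 3, gcd = 1, so CRT applies. M = m₁·m₂ = 21
Let M₁ = M/m₁ = 3, M₂ = M/m₂ = 7
Find y₁ ≡ M₁⁻¹ (mod m₁): 3⁻¹ ≡ 5 (mod 7)
Find y₂ ≡ M₂⁻¹ (mod m₂): 7⁻¹ ≡ 1 (mod 3)
x = a₁·M₁·y₁ + a₂·M₂·y₂ = 5·3·5 + 1·7·1 = 82
Reduce mod 21: x ≡ 19
Check: 19 mod 7 = 5 ✓, 19 mod 3 = 1 ✓

x ≡ 19 (mod 21)


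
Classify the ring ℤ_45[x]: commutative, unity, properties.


ℤ_45 has zero divisors (3·15 ≡ 0), and these lift to constant zero divisors in ℤ_45[x]; so not an integral domain
Commutative: Yes
Integral domain: No
Has unity: Yes

ℤ_45[x]: Commutative=Yes, Unity=Yes


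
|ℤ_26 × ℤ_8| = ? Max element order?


|ℤ_26 × ℤ_8| = 26 × 8 = 208
Max element order = lcm(26,8) = 104
Cyclic? No (gcd=2)

|ℤ_26×ℤ_8| = 208, max element order = 104


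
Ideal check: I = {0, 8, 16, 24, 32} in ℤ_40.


Check ideal conditions for I = {0, 8, 16, 24, 32} in ℤ_40:
(1) I is an additive subgroup? Yes
(2) For r ∈ ℤ_40 and a ∈ I: r·a ∈ I? Yes

Yes, I is an ideal of ℤ_40


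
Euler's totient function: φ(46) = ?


Factor n: 46 = 2 × 23
φ(n) = n · ∏(1 - 1/p) over distinct primes p | n
φ(46) = 46 · (1 - 1/2) · (1 - 1/23) = 22

φ(46) = 22


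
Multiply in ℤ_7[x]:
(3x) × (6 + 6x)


Expand and collect like terms; reduce coefficients mod 7:
x^0: 0·6 = 0 ≡ 0 (mod 7)
x^1: 0·6 + 3·6 = 18 ≡ 4 (mod 7)
x^2: 3·6 = 18 ≡ 4 (mod 7)
Result: 4x + 4x^2

f · g = 4x + 4x^2


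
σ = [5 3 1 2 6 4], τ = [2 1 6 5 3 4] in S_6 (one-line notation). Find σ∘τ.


σ∘τ: apply τ first, then σ
1 →τ 2 →σ 3
2 →τ 1 →σ 5
3 →τ 6 →σ 4
4 →τ 5 →σ 6
5 →τ 3 →σ 1
6 →τ 4 →σ 2

σ∘τ = [3 5 4 6 1 2]


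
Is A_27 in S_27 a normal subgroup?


H = A_27 in S_27
A_27 has index 2 in S_27, and every subgroup of index 2 is normal

Yes, normal subgroup


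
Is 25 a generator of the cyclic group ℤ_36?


g generates ℤ_n iff gcd(g, n) = 1
gcd(25, 36) = 1
Since gcd = 1, 25 is a generator.

Yes, 25 generates ℤ_36


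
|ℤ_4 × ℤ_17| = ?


|A × B| = |A| · |B|
|ℤ_4 × ℤ_17| = 4 × 17 = 68

|ℤ_4 × ℤ_17| = 68


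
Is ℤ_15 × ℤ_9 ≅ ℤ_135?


Comparing ℤ_15 × ℤ_9 and ℤ_135:
gcd(15,9) = 3 ≠ 1. Max element order in ℤ_15×ℤ_9 is lcm(15,9) = 45 < 135, so it has no element of order 135

No, ℤ_15 × ℤ_9 ≇ ℤ_135


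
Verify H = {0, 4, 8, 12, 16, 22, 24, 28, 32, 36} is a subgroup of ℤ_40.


Subgroup test for H = {0, 4, 8, 12, 16, 22, 24, 28, 32, 36} in (ℤ_40, +):
(1) 0 ∈ H? Yes
(2) Closure: for all a,b ∈ H, (a+b) mod 40 ∈ H? No  [counterexample: 4 + 16 = 20 ∉ H]
(3) Inverses: for all a ∈ H, -a mod 40 ∈ H? No

No, H is not a subgroup of ℤ_40


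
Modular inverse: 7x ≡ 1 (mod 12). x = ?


Use the extended Euclidean algorithm to write 1 = 7·s + 12·t; then s mod 12 is the inverse.
Euclidean algorithm:
  7 = 0·12 + 7
  12 = 1·7 + 5
  7 = 1·5 + 2
  5 = 2·2 + 1
  2 = 2·1 + 0
gcd(7,12) = 1
Back-substitution gives: 7·(-5) + 12·(3) = 1
So 7⁻¹ ≡ -5 ≡ 7 (mod 12)
Check: 7 × 7 = 49 ≡ 1 (mod 12) ✓

7⁻¹ ≡ 7 (mod 12)
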